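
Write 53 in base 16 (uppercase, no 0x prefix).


53 = 35 hex

35


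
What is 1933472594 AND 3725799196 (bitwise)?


0b1110011001111100111001101010010 & 0b11011110000100110010111100011100 = 0b1010010000100100010001100010000 = 1376920336

1376920336


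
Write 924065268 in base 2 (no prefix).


924065268 = 110111000101000001110111110100 in binary

110111000101000001110111110100


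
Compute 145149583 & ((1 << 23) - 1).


145149583 & 8388607 = 2543247

2543247


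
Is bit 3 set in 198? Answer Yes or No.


0b11000110, bit 3 = 0. No

No


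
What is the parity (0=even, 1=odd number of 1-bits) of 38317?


0b1001010110101101 has 9 ones => parity 1

1


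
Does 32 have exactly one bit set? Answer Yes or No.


0b100000. Only one bit set => Yes

Yes


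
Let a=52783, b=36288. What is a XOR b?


52783 ^ 36288 = 17391

17391


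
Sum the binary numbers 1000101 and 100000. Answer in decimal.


1000101 + 100000 = 1100101 = 101

101


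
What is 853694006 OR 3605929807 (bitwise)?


0b110010111000100101011000110110 | 0b11010110111011100001111101001111 = 0b11110110111011100101111101111111 = 4142817151

4142817151


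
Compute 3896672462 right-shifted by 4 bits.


0b11101000010000101000000011001110 >> 4 = 0b1110100001000010100000001100 = 243542028

243542028


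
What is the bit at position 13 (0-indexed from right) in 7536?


0b1110101110000, position 13 = 0

0


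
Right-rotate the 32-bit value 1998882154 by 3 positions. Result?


Rotate 0b1110111001001001000010101101010 right by 3 (32-bit) = 0b1001110111001001001000010101101 = 1323602093

1323602093


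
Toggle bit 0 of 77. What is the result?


77 ^ (1 << 0) = 77 ^ 1 = 76

76


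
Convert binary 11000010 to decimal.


11000010 in decimal = 194

194


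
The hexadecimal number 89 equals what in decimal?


89 hex = 137 decimal

137


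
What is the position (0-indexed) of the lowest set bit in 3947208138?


0b11101011010001011001110111001010. Lowest set bit at position 1

1


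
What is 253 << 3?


0b11111101 << 3 = 0b11111101000 = 2024

2024


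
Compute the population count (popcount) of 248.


0b11111000 has 5 set bits

5


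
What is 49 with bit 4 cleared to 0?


49 & ~(1 << 4) = 33

33


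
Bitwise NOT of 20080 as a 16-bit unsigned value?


~0b100111001110000 = 0b1011000110001111 = 45455 (16-bit unsigned)

45455


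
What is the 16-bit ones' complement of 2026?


2026 ^ 65535 = 63509

63509


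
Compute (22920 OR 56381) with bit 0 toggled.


Step 1: 22920 | 56381 = 56765
Step 2: 56765 ^ (1 << 0) = 56765 ^ 1 = 56764

56764


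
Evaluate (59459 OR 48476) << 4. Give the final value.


Step 1: 59459 | 48476 = 64863
Step 2: 64863 << 4 = 1037808

1037808


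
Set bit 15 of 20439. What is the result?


20439 | (1 << 15) = 20439 | 32768 = 53207

53207


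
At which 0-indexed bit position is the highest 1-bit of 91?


0b1011011. Highest set bit at position 6

6


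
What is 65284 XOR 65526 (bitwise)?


0b1111111100000100 ^ 0b1111111111110110 = 0b11110010 = 242

242


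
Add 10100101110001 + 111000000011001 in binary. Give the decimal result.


10100101110001 + 111000000011001 = 1001100110001010 = 39306

39306


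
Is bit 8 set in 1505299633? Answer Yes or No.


0b1011001101110010000110010110001, bit 8 = 0. No

No


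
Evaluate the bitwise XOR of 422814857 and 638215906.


0b11001001100111010010010001001 ^ 0b100110000010100110011011100010 = 0b111111001110011100001001101011 = 1060749931

1060749931


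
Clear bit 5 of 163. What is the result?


163 & ~(1 << 5) = 131

131


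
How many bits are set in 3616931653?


0b11010111100101011111111101000101 has 21 set bits

21


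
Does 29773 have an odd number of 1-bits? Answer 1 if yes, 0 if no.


0b111010001001101 has 8 ones => parity 0

0


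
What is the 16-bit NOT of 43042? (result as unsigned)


~0b1010100000100010 = 0b101011111011101 = 22493 (16-bit unsigned)

22493


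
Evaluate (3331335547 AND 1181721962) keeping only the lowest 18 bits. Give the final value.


Step 1: 3331335547 & 1181721962 = 1174414698
Step 2: 1174414698 & 262143 = 9578

9578


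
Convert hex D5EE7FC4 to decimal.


D5EE7FC4 hex = 3589177284 decimal

3589177284


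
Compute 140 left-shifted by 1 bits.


0b10001100 << 1 = 0b100011000 = 280

280


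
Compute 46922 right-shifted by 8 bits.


0b1011011101001010 >> 8 = 0b10110111 = 183

183


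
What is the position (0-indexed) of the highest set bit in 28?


0b11100. Highest set bit at position 4

4


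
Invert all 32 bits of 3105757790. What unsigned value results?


3105757790 ^ 4294967295 = 1189209505

1189209505


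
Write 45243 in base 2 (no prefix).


45243 = 1011000010111011 in binary

1011000010111011


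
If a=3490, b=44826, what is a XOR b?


3490 ^ 44826 = 41656

41656


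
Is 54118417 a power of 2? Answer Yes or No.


0b11001110011100100000010001. Multiple bits set => No

No


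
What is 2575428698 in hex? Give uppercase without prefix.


2575428698 = 9981EC5A hex

9981EC5A


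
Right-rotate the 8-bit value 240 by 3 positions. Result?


Rotate 0b11110000 right by 3 (8-bit) = 0b11110 = 30

30


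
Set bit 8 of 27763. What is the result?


27763 | (1 << 8) = 27763 | 256 = 28019

28019


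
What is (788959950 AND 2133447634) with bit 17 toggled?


Step 1: 788959950 & 2133447634 = 788566722
Step 2: 788566722 ^ (1 << 17) = 788566722 ^ 131072 = 788697794

788697794


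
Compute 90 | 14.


0b1011010 | 0b1110 = 0b1011110 = 94

94


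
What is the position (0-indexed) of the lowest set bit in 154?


0b10011010. Lowest set bit at position 1

1


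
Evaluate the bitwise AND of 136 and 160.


0b10001000 & 0b10100000 = 0b10000000 = 128

128


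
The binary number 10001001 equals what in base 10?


10001001 in decimal = 137

137


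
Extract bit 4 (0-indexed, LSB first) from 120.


0b1111000, position 4 = 1

1


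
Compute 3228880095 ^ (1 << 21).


3228880095 ^ (1 << 21) = 3228880095 ^ 2097152 = 3226782943

3226782943


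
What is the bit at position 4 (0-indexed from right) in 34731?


0b1000011110101011, position 4 = 0

0


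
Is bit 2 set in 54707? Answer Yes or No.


0b1101010110110011, bit 2 = 0. No

No


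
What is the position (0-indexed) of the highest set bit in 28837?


0b111000010100101. Highest set bit at position 14

14


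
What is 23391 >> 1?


0b101101101011111 >> 1 = 0b10110110101111 = 11695

11695


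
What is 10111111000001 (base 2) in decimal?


10111111000001 in decimal = 12225

12225


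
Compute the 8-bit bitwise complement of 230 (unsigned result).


~0b11100110 = 0b11001 = 25 (8-bit unsigned)

25


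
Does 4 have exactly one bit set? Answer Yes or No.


0b100. Only one bit set => Yes

Yes


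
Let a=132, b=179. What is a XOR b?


132 ^ 179 = 55

55


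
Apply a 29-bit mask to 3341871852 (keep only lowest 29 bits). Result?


3341871852 & 536870911 = 120646380

120646380


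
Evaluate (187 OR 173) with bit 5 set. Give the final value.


Step 1: 187 | 173 = 191
Step 2: 191 | (1 << 5) = 191 | 32 = 191

191


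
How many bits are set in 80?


0b1010000 has 2 set bits

2


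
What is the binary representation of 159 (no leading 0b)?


159 = 10011111 in binary

10011111


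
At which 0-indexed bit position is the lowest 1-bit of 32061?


0b111110100111101. Lowest set bit at position 0

0


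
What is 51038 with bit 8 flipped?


51038 ^ (1 << 8) = 51038 ^ 256 = 50782

50782


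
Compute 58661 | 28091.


0b1110010100100101 | 0b110110110111011 = 0b1110110110111111 = 60863

60863


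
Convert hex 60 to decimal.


60 hex = 96 decimal

96


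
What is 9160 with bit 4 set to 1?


9160 | (1 << 4) = 9160 | 16 = 9176

9176


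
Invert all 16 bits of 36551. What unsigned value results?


36551 ^ 65535 = 28984

28984


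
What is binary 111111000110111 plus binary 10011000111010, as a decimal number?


111111000110111 + 10011000111010 = 1010010001110001 = 42097

42097


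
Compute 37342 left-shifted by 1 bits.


0b1001000111011110 << 1 = 0b10010001110111100 = 74684

74684


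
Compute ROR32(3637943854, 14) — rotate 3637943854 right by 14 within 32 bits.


Rotate 0b11011000110101101001111000101110 right by 14 (32-bit) = 0b1111000101110110110001101011010 = 2025546586

2025546586


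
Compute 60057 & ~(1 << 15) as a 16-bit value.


60057 & ~(1 << 15) = 27289

27289


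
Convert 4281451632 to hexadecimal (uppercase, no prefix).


4281451632 = FF31C470 hex

FF31C470


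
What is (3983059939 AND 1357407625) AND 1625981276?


Step 1: 3983059939 & 1357407625 = 1080566145
Step 2: 1080566145 & 1625981276 = 1080557824

1080557824


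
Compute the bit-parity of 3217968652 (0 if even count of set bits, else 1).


0b10111111110011100100111000001100 has 18 ones => parity 0

0


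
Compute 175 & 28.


0b10101111 & 0b11100 = 0b1100 = 12

12


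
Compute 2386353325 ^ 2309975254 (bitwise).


0b10001110001111001101110010101101 ^ 0b10001001101011110110110011010110 = 0b111100100111011000001111011 = 127119483

127119483


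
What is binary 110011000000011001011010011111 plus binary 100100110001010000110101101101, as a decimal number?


110011000000011001011010011111 + 100100110001010000110101101101 = 1010111110001101010010000001100 = 1472635916

1472635916


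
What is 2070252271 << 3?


0b1111011011001011000101011101111 << 3 = 0b1111011011001011000101011101111000 = 16562018168

16562018168


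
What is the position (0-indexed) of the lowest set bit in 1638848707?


0b1100001101011101101100011000011. Lowest set bit at position 0

0


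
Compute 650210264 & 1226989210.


0b100110110000010110101111011000 & 0b1001001001000100101111010011010 = 0b100101010011000 = 19096

19096


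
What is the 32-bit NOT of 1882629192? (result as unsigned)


~0b1110000001101101010010001001000 = 0b10001111110010010101101110110111 = 2412338103 (32-bit unsigned)

2412338103


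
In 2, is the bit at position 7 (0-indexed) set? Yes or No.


0b10, bit 7 = 0. No

No


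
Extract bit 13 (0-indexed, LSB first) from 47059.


0b1011011111010011, position 13 = 1

1


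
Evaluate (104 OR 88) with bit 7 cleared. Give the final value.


Step 1: 104 | 88 = 120
Step 2: 120 & ~(1 << 7) = 120

120


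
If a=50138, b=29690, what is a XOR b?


50138 ^ 29690 = 45088

45088


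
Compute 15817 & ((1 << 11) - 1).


15817 & 2047 = 1481

1481


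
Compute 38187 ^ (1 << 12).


38187 ^ (1 << 12) = 38187 ^ 4096 = 34091

34091


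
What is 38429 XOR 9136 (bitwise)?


0b1001011000011101 ^ 0b10001110110000 = 0b1011010110101101 = 46509

46509


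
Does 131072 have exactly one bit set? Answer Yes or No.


0b100000000000000000. Only one bit set => Yes

Yes


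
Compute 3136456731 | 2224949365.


0b10111010111100101000100000011011 | 0b10000100100111100000100001110101 = 0b10111110111111101000100001111111 = 3204352127

3204352127


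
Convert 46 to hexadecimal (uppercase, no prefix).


46 = 2E hex

2E


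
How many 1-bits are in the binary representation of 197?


0b11000101 has 4 set bits

4


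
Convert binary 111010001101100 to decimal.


111010001101100 in decimal = 29804

29804


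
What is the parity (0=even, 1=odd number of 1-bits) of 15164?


0b11101100111100 has 9 ones => parity 1

1


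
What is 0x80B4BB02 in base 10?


80B4BB02 hex = 2159328002 decimal

2159328002


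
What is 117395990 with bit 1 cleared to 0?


117395990 & ~(1 << 1) = 117395988

117395988


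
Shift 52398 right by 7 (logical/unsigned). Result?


0b1100110010101110 >> 7 = 0b110011001 = 409

409


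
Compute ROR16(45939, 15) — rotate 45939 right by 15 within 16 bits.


Rotate 0b1011001101110011 right by 15 (16-bit) = 0b110011011100111 = 26343

26343


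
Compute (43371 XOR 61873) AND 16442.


Step 1: 43371 ^ 61873 = 22746
Step 2: 22746 & 16442 = 16410

16410


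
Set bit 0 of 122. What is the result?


122 | (1 << 0) = 122 | 1 = 123

123


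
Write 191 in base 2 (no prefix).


191 = 10111111 in binary

10111111


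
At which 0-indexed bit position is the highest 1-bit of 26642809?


0b1100101101000100101111001. Highest set bit at position 24

24


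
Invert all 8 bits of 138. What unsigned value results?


138 ^ 255 = 117

117


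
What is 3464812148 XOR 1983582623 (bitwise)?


0b11001110100001001101011001110100 ^ 0b1110110001110110001000110011111 = 0b10111000101111111100011111101011 = 3099576299

3099576299


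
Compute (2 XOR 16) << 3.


Step 1: 2 ^ 16 = 18
Step 2: 18 << 3 = 144

144


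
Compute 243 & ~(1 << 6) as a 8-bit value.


243 & ~(1 << 6) = 179

179


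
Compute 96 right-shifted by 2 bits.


0b1100000 >> 2 = 0b11000 = 24

24


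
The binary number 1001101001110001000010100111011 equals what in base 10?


1001101001110001000010100111011 in decimal = 1295549755

1295549755


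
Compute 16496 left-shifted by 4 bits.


0b100000001110000 << 4 = 0b1000000011100000000 = 263936

263936


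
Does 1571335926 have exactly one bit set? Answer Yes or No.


0b1011101101010001010111011110110. Multiple bits set => No

No


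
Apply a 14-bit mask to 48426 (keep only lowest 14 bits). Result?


48426 & 16383 = 15658

15658


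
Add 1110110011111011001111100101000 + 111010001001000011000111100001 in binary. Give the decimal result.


1110110011111011001111100101000 + 111010001001000011000111100001 = 10110000101000011101000100001001 = 2963394825

2963394825


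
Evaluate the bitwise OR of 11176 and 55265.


0b10101110101000 | 0b1101011111100001 = 0b1111111111101001 = 65513

65513


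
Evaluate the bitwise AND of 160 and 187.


0b10100000 & 0b10111011 = 0b10100000 = 160

160


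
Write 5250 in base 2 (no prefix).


5250 = 1010010000010 in binary

1010010000010


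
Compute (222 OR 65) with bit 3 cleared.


Step 1: 222 | 65 = 223
Step 2: 223 & ~(1 << 3) = 215

215


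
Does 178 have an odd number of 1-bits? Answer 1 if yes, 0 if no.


0b10110010 has 4 ones => parity 0

0


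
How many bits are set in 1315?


0b10100100011 has 5 set bits

5


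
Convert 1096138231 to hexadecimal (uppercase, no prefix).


1096138231 = 4155BDF7 hex

4155BDF7


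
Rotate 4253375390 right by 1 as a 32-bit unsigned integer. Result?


Rotate 0b11111101100001010101101110011110 right by 1 (32-bit) = 0b1111110110000101010110111001111 = 2126687695

2126687695


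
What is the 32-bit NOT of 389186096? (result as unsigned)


~0b10111001100101000001000110000 = 0b11101000110011010111110111001111 = 3905781199 (32-bit unsigned)

3905781199


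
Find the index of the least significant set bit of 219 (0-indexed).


0b11011011. Lowest set bit at position 0

0


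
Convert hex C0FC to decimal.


C0FC hex = 49404 decimal

49404


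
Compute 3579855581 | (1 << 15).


3579855581 | (1 << 15) = 3579855581 | 32768 = 3579888349

3579888349


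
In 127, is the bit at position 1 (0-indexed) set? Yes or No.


0b1111111, bit 1 = 1. Yes

Yes


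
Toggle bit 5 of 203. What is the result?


203 ^ (1 << 5) = 203 ^ 32 = 235

235


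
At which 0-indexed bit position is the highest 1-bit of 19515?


0b100110000111011. Highest set bit at position 14

14


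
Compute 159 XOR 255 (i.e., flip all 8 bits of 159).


159 ^ 255 = 96

96


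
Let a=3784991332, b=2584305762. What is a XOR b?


3784991332 ^ 2584305762 = 2073231878

2073231878


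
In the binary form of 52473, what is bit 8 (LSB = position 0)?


0b1100110011111001, position 8 = 0

0


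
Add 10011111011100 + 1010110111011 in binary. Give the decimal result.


10011111011100 + 1010110111011 = 11110110010111 = 15767

15767


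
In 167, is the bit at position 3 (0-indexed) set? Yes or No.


0b10100111, bit 3 = 0. No

No


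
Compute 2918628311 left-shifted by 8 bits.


0b10101101111101101011101111010111 << 8 = 0b1010110111110110101110111101011100000000 = 747168847616

747168847616


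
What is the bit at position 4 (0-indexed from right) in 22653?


0b101100001111101, position 4 = 1

1


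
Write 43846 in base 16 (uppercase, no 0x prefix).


43846 = AB46 hex

AB46


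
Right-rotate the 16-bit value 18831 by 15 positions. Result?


Rotate 0b100100110001111 right by 15 (16-bit) = 0b1001001100011110 = 37662

37662


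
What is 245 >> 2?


0b11110101 >> 2 = 0b111101 = 61

61


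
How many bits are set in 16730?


0b100000101011010 has 6 set bits

6


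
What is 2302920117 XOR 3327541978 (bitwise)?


0b10001001010000111100010110110101 ^ 0b11000110010101100100001011011010 = 0b1001111000101011000011101101111 = 1326810991

1326810991


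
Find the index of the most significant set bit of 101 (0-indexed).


0b1100101. Highest set bit at position 6

6


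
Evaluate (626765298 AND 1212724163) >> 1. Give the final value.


Step 1: 626765298 & 1212724163 = 4760002
Step 2: 4760002 >> 1 = 2380001

2380001


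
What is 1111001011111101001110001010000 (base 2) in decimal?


1111001011111101001110001010000 in decimal = 2038340688

2038340688


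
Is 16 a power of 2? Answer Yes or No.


0b10000. Only one bit set => Yes

Yes


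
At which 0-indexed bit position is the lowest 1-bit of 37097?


0b1001000011101001. Lowest set bit at position 0

0


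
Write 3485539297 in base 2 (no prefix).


3485539297 = 11001111110000010001101111100001 in binary

11001111110000010001101111100001


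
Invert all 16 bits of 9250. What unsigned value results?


9250 ^ 65535 = 56285

56285


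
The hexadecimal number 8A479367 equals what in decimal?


8A479367 hex = 2319946599 decimal

2319946599


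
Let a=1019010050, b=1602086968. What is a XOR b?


1019010050 ^ 1602086968 = 1673606202

1673606202


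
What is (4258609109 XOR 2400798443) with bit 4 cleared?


Step 1: 4258609109 ^ 2400798443 = 1926000958
Step 2: 1926000958 & ~(1 << 4) = 1926000942

1926000942


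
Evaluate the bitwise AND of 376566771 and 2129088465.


0b10110011100011111001111110011 & 0b1111110111001110100111111010001 = 0b10110011000010100001111010001 = 375473105

375473105


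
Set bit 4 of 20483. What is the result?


20483 | (1 << 4) = 20483 | 16 = 20499

20499


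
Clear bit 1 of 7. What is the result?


7 & ~(1 << 1) = 5

5


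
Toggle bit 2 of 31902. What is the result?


31902 ^ (1 << 2) = 31902 ^ 4 = 31898

31898


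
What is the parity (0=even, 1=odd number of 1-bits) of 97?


0b1100001 has 3 ones => parity 1

1


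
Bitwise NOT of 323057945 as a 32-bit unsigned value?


~0b10011010000010111100100011001 = 0b11101100101111101000011011100110 = 3971909350 (32-bit unsigned)

3971909350


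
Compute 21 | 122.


0b10101 | 0b1111010 = 0b1111111 = 127

127


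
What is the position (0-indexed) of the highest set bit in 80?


0b1010000. Highest set bit at position 6

6


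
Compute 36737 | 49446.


0b1000111110000001 | 0b1100000100100110 = 0b1100111110100111 = 53159

53159


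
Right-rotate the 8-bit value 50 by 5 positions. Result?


Rotate 0b110010 right by 5 (8-bit) = 0b10010001 = 145

145


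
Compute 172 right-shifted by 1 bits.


0b10101100 >> 1 = 0b1010110 = 86

86


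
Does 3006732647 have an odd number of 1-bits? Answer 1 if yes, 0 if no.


0b10110011001101110001100101100111 has 18 ones => parity 0

0


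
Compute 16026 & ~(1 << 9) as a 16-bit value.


16026 & ~(1 << 9) = 15514

15514


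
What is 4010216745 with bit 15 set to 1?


4010216745 | (1 << 15) = 4010216745 | 32768 = 4010249513

4010249513


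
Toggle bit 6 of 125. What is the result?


125 ^ (1 << 6) = 125 ^ 64 = 61

61


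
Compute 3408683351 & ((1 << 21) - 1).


3408683351 & 2097151 = 811351

811351


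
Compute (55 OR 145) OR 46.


Step 1: 55 | 145 = 183
Step 2: 183 | 46 = 191

191


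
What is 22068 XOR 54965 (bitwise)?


0b101011000110100 ^ 0b1101011010110101 = 0b1000000010000001 = 32897

32897


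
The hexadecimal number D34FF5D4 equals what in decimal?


D34FF5D4 hex = 3545232852 decimal

3545232852


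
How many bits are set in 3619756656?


0b11010111110000010001101001110000 has 15 set bits

15


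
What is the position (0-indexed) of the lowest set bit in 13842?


0b11011000010010. Lowest set bit at position 1

1


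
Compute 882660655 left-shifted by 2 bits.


0b110100100111000101010100101111 << 2 = 0b11010010011100010101010010111100 = 3530642620

3530642620


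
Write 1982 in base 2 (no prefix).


1982 = 11110111110 in binary

11110111110


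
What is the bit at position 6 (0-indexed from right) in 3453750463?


0b11001101110111000000110010111111, position 6 = 0

0


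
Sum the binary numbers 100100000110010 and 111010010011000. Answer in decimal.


100100000110010 + 111010010011000 = 1011110011001010 = 48330

48330


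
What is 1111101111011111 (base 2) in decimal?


1111101111011111 in decimal = 64479

64479


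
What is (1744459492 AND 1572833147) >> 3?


Step 1: 1744459492 & 1572833147 = 1169819232
Step 2: 1169819232 >> 3 = 146227404

146227404


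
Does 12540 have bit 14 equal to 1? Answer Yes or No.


0b11000011111100, bit 14 = 0. No

No


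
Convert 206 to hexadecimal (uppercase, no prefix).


206 = CE hex

CE


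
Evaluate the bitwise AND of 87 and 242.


0b1010111 & 0b11110010 = 0b1010010 = 82

82


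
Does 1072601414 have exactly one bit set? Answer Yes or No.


0b111111111011101001100101000110. Multiple bits set => No

No


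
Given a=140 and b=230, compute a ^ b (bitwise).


140 ^ 230 = 106

106


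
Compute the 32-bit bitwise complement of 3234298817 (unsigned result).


~0b11000000110001110111101111000001 = 0b111111001110001000010000111110 = 1060668478 (32-bit unsigned)

1060668478


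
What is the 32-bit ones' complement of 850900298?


850900298 ^ 4294967295 = 3444066997

3444066997


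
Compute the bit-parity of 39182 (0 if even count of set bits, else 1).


0b1001100100001110 has 7 ones => parity 1

1


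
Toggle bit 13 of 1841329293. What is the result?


1841329293 ^ (1 << 13) = 1841329293 ^ 8192 = 1841321101

1841321101


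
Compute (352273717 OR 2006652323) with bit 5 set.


Step 1: 352273717 | 2006652323 = 2013222327
Step 2: 2013222327 | (1 << 5) = 2013222327 | 32 = 2013222327

2013222327


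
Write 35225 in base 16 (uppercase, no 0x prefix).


35225 = 8999 hex

8999


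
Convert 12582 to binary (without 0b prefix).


12582 = 11000100100110 in binary

11000100100110


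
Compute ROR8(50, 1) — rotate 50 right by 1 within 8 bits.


Rotate 0b110010 right by 1 (8-bit) = 0b11001 = 25

25


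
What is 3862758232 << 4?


0b11100110001111010000001101011000 << 4 = 0b111001100011110100000011010110000000 = 61804131712

61804131712


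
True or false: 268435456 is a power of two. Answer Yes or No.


0b10000000000000000000000000000. Only one bit set => Yes

Yes


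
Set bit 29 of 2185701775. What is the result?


2185701775 | (1 << 29) = 2185701775 | 536870912 = 2722572687

2722572687


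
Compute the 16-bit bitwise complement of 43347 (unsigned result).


~0b1010100101010011 = 0b101011010101100 = 22188 (16-bit unsigned)

22188


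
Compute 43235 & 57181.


0b1010100011100011 & 0b1101111101011101 = 0b1000100001000001 = 34881

34881


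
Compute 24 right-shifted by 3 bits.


0b11000 >> 3 = 0b11 = 3

3


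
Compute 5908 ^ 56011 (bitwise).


0b1011100010100 ^ 0b1101101011001011 = 0b1100110111011111 = 52703

52703


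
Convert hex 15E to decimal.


15E hex = 350 decimal

350


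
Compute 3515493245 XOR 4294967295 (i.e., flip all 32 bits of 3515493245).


3515493245 ^ 4294967295 = 779474050

779474050


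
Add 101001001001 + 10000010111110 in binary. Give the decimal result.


101001001001 + 10000010111110 = 10101100000111 = 11015

11015


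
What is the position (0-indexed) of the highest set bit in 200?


0b11001000. Highest set bit at position 7

7


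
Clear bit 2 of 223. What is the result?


223 & ~(1 << 2) = 219

219


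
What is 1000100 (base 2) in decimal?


1000100 in decimal = 68

68


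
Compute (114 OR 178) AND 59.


Step 1: 114 | 178 = 242
Step 2: 242 & 59 = 50

50


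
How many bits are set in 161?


0b10100001 has 3 set bits

3


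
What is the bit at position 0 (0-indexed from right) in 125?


0b1111101, position 0 = 1

1


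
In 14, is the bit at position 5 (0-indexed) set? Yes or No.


0b1110, bit 5 = 0. No

No


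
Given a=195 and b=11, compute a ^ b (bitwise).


195 ^ 11 = 200

200


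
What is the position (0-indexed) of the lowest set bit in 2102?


0b100000110110. Lowest set bit at position 1

1


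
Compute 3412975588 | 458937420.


0b11001011011011011101111111100100 | 0b11011010110101101010001001100 = 0b11011011011111111101111111101100 = 3682590700

3682590700


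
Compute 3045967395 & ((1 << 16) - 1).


3045967395 & 65535 = 50723

50723


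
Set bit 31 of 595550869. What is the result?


595550869 | (1 << 31) = 595550869 | 2147483648 = 2743034517

2743034517


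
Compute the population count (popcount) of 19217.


0b100101100010001 has 6 set bits

6


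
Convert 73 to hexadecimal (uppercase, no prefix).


73 = 49 hex

49


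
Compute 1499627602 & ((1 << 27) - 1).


1499627602 & 134217727 = 23232594

23232594


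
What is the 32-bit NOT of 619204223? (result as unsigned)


~0b100100111010000100111001111111 = 0b11011011000101111011000110000000 = 3675763072 (32-bit unsigned)

3675763072


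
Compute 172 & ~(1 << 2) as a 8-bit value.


172 & ~(1 << 2) = 168

168


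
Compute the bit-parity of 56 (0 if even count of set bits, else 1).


0b111000 has 3 ones => parity 1

1


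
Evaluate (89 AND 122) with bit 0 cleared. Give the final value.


Step 1: 89 & 122 = 88
Step 2: 88 & ~(1 << 0) = 88

88


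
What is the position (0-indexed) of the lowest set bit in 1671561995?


0b1100011101000100000001100001011. Lowest set bit at position 0

0


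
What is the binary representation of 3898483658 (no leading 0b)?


3898483658 = 11101000010111100010001111001010 in binary

11101000010111100010001111001010


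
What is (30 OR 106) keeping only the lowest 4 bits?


Step 1: 30 | 106 = 126
Step 2: 126 & 15 = 14

14


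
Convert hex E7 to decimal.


E7 hex = 231 decimal

231


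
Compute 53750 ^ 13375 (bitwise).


0b1101000111110110 ^ 0b11010000111111 = 0b1110010111001001 = 58825

58825


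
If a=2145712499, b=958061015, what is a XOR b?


2145712499 ^ 958061015 = 1191059620

1191059620


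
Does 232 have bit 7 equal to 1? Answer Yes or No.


0b11101000, bit 7 = 1. Yes

Yes


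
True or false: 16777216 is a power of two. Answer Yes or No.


0b1000000000000000000000000. Only one bit set => Yes

Yes


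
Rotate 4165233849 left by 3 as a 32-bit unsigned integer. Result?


Rotate 0b11111000010001000110110010111001 left by 3 (32-bit) = 0b11000010001000110110010111001111 = 3257099727

3257099727


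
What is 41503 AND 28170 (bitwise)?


0b1010001000011111 & 0b110111000001010 = 0b10001000001010 = 8714

8714


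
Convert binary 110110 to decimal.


110110 in decimal = 54

54


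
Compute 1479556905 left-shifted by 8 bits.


0b1011000001100000011111100101001 << 8 = 0b101100000110000001111110010100100000000 = 378766567680

378766567680


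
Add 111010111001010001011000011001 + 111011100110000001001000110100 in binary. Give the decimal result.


111010111001010001011000011001 + 111011100110000001001000110100 = 1110110011111010010100001001101 = 1987913805

1987913805


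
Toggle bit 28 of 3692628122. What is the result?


3692628122 ^ (1 << 28) = 3692628122 ^ 268435456 = 3424192666

3424192666


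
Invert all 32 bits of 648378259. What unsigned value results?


648378259 ^ 4294967295 = 3646589036

3646589036


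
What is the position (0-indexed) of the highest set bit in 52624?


0b1100110110010000. Highest set bit at position 15

15


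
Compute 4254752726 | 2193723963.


0b11111101100110100101111111010110 | 0b10000010110000011001001000111011 = 0b11111111110110111101111111111111 = 4292599807

4292599807


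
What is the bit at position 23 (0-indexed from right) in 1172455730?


0b1000101111000100100000100110010, position 23 = 1

1


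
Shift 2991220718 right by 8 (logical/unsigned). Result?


0b10110010010010100110011111101110 >> 8 = 0b101100100100101001100111 = 11684455

11684455


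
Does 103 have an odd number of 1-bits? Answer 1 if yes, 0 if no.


0b1100111 has 5 ones => parity 1

1


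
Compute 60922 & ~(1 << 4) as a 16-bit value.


60922 & ~(1 << 4) = 60906

60906


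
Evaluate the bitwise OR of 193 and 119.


0b11000001 | 0b1110111 = 0b11110111 = 247

247


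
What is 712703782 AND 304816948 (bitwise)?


0b101010011110101111111100100110 & 0b10010001010110010001100110100 = 0b10001010100010001100100100 = 36315940

36315940


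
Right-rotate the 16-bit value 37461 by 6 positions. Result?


Rotate 0b1001001001010101 right by 6 (16-bit) = 0b101011001001001 = 22089

22089


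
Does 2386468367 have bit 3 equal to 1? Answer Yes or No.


0b10001110001111101001111000001111, bit 3 = 1. Yes

Yes


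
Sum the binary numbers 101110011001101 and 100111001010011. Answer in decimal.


101110011001101 + 100111001010011 = 1010101100100000 = 43808

43808


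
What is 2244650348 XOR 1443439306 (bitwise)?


0b10000101110010101010010101101100 ^ 0b1010110000010010010001011001010 = 0b11010011110000111000011110100110 = 3552806822

3552806822


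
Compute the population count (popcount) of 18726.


0b100100100100110 has 6 set bits

6


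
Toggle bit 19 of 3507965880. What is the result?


3507965880 ^ (1 << 19) = 3507965880 ^ 524288 = 3508490168

3508490168


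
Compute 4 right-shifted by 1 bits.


0b100 >> 1 = 0b10 = 2

2


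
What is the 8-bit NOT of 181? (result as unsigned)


~0b10110101 = 0b1001010 = 74 (8-bit unsigned)

74


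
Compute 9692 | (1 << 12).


9692 | (1 << 12) = 9692 | 4096 = 13788

13788


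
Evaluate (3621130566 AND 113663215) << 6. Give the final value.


Step 1: 3621130566 & 113663215 = 113643590
Step 2: 113643590 << 6 = 7273189760

7273189760


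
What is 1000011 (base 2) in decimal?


1000011 in decimal = 67

67


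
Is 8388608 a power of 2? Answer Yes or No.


0b100000000000000000000000. Only one bit set => Yes

Yes


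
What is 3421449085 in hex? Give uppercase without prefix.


3421449085 = CBEF2B7D hex

CBEF2B7D


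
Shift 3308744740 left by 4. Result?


0b11000101001101110111000000100100 << 4 = 0b110001010011011101110000001001000000 = 52939915840

52939915840


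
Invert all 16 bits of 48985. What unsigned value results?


48985 ^ 65535 = 16550

16550


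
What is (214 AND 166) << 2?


Step 1: 214 & 166 = 134
Step 2: 134 << 2 = 536

536


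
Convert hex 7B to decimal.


7B hex = 123 decimal

123


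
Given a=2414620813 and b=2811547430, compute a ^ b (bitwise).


2414620813 ^ 2811547430 = 679018411

679018411


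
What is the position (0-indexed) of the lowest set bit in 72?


0b1001000. Lowest set bit at position 3

3


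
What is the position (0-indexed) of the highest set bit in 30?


0b11110. Highest set bit at position 4

4


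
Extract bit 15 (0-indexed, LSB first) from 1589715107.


0b1011110110000010010000010100011, position 15 = 0

0


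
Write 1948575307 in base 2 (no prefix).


1948575307 = 1110100001001001110011001001011 in binary

1110100001001001110011001001011


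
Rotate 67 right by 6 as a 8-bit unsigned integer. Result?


Rotate 0b1000011 right by 6 (8-bit) = 0b1101 = 13

13


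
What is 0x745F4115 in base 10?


745F4115 hex = 1952399637 decimal

1952399637


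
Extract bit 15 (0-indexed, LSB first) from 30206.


0b111010111111110, position 15 = 0

0


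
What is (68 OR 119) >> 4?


Step 1: 68 | 119 = 119
Step 2: 119 >> 4 = 7

7


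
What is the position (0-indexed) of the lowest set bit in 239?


0b11101111. Lowest set bit at position 0

0


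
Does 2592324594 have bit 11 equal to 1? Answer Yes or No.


0b10011010100000111011101111110010, bit 11 = 1. Yes

Yes


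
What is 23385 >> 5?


0b101101101011001 >> 5 = 0b1011011010 = 730

730


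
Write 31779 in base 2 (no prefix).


31779 = 111110000100011 in binary

111110000100011


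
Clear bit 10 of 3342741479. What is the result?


3342741479 & ~(1 << 10) = 3342740455

3342740455


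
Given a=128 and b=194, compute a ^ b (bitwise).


128 ^ 194 = 66

66


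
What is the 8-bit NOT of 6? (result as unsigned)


~0b110 = 0b11111001 = 249 (8-bit unsigned)

249


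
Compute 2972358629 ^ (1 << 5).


2972358629 ^ (1 << 5) = 2972358629 ^ 32 = 2972358597

2972358597


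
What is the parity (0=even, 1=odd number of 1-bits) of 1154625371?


0b1000100110100100010111101011011 has 16 ones => parity 0

0


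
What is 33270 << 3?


0b1000000111110110 << 3 = 0b1000000111110110000 = 266160

266160


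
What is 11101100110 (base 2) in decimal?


11101100110 in decimal = 1894

1894


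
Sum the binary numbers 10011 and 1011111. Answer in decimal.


10011 + 1011111 = 1110010 = 114

114


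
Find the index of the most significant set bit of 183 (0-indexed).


0b10110111. Highest set bit at position 7

7


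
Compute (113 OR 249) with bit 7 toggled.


Step 1: 113 | 249 = 249
Step 2: 249 ^ (1 << 7) = 249 ^ 128 = 121

121


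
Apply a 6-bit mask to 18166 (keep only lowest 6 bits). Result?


18166 & 63 = 54

54


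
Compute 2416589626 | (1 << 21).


2416589626 | (1 << 21) = 2416589626 | 2097152 = 2418686778

2418686778


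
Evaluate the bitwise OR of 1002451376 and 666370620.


0b111011110000000011000110110000 | 0b100111101110000000001000111100 = 0b111111111110000011001110111100 = 1073230780

1073230780


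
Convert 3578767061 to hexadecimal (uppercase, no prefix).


3578767061 = D54FA6D5 hex

D54FA6D5


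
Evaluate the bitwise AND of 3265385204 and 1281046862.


0b11000010101000011101001011110100 & 0b1001100010110110011100101001110 = 0b1000000000000010001000001000100 = 1073811524

1073811524


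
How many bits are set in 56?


0b111000 has 3 set bits

3


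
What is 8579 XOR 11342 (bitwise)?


0b10000110000011 ^ 0b10110001001110 = 0b110111001101 = 3533

3533


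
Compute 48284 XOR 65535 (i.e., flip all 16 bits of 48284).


48284 ^ 65535 = 17251

17251


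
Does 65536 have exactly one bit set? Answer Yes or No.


0b10000000000000000. Only one bit set => Yes

Yes


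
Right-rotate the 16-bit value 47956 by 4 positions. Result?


Rotate 0b1011101101010100 right by 4 (16-bit) = 0b100101110110101 = 19381

19381


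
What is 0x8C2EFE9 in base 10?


8C2EFE9 hex = 146993129 decimal

146993129


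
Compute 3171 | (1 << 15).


3171 | (1 << 15) = 3171 | 32768 = 35939

35939


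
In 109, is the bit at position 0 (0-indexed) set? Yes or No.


0b1101101, bit 0 = 1. Yes

Yes


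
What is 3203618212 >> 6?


0b10111110111100110101010110100100 >> 6 = 0b10111110111100110101010110 = 50056534

50056534


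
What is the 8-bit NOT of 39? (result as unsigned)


~0b100111 = 0b11011000 = 216 (8-bit unsigned)

216


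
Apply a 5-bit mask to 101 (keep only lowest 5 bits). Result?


101 & 31 = 5

5


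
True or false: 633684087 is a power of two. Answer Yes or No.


0b100101110001010100000001110111. Multiple bits set => No

No


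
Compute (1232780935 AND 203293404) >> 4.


Step 1: 1232780935 & 203293404 = 135922308
Step 2: 135922308 >> 4 = 8495144

8495144


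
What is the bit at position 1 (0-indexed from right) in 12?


0b1100, position 1 = 0

0


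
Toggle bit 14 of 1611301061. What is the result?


1611301061 ^ (1 << 14) = 1611301061 ^ 16384 = 1611317445

1611317445


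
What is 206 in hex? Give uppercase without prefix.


206 = CE hex

CE


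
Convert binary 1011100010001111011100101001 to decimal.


1011100010001111011100101001 in decimal = 193525545

193525545


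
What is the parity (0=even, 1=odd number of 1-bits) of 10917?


0b10101010100101 has 7 ones => parity 1

1


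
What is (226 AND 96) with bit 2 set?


Step 1: 226 & 96 = 96
Step 2: 96 | (1 << 2) = 96 | 4 = 100

100


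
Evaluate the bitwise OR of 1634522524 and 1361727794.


0b1100001011011001101010110011100 | 0b1010001001010100101000100110010 = 0b1110001011011101101010110111110 = 1903089086

1903089086


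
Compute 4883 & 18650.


0b1001100010011 & 0b100100011011010 = 0b10010 = 18

18


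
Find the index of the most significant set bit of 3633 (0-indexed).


0b111000110001. Highest set bit at position 11

11


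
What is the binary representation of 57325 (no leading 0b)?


57325 = 1101111111101101 in binary

1101111111101101


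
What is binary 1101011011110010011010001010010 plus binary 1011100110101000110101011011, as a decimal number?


1101011011110010011010001010010 + 1011100110101000110101011011 = 1110111000100111100000110101101 = 1997783469

1997783469


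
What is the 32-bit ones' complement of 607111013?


607111013 ^ 4294967295 = 3687856282

3687856282


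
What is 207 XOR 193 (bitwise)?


0b11001111 ^ 0b11000001 = 0b1110 = 14

14


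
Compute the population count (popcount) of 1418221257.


0b1010100100010000101011011001001 has 13 set bits

13


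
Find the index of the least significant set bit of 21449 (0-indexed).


0b101001111001001. Lowest set bit at position 0

0


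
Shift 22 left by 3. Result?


0b10110 << 3 = 0b10110000 = 176

176


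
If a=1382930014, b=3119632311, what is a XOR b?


1382930014 ^ 3119632311 = 3952876009

3952876009


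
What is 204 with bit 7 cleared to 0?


204 & ~(1 << 7) = 76

76


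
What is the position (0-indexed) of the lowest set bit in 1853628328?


0b1101110011111000001111110101000. Lowest set bit at position 3

3


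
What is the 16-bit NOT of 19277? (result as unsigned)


~0b100101101001101 = 0b1011010010110010 = 46258 (16-bit unsigned)

46258


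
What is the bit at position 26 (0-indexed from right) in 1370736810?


0b1010001101100111100100010101010, position 26 = 0

0


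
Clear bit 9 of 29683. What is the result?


29683 & ~(1 << 9) = 29171

29171


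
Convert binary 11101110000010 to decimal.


11101110000010 in decimal = 15234

15234
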